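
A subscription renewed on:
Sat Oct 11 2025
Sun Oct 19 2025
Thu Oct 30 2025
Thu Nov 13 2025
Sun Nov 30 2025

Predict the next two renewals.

Sat Dec 20 2025, Mon Jan 12 2026

Intervals are 8, 11, 14, 17 days — an arithmetic progression with common difference 3.
Next gap: 20 days. Sun Nov 30 2025 + 20 days = Sat Dec 20 2025.
Next gap: 23 days. Sat Dec 20 2025 + 23 days = Mon Jan 12 2026.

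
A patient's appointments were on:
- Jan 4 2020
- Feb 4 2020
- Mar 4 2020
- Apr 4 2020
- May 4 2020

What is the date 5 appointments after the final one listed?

Gaps: 31, 29, 31, 30 days — not constant. Every event is on the 4th of the month.
Pattern: the 4th of each month.
June 2020: Jun 4 2020.
July 2020: Jul 4 2020.
August 2020: Aug 4 2020.
September 2020: Sep 4 2020.
Next: October 2020 → Oct 4 2020.

Oct 4 2020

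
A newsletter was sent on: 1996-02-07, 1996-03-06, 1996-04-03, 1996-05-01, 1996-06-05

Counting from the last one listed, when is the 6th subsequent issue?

1996-12-04

These are Wednesdays at 28- or 35-day spacing (28, 28, 28, 35).
The pattern: 1st Wednesday of the month.
July 1996 — 1st Wednesday is 1996-07-03.
1st Wednesday of August 1996: 1996-08-07.
1st Wednesday of September 1996: 1996-09-04.
October 1996 — 1st Wednesday is 1996-10-02.
1st Wednesday of November 1996: 1996-11-06.
1st Wednesday of December 1996: 1996-12-04.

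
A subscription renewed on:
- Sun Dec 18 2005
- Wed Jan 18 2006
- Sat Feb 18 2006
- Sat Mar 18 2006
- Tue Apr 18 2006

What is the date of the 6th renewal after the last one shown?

The day-of-month is always 18 (31, 31, 28, 31 days between events).
So this recurs on the 18th of each month.
Next: May 2006 → Thu May 18 2006.
June 2006: Sun Jun 18 2006.
Next: July 2006 → Tue Jul 18 2006.
August 2006: Fri Aug 18 2006.
Next: September 2006 → Mon Sep 18 2006.
Next: October 2006 → Wed Oct 18 2006.

Wed Oct 18 2006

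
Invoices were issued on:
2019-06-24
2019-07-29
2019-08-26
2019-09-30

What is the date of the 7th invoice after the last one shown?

2020-04-27

These are Mondays with 35, 28, 35-day gaps.
Each is the final Monday of its month — 2019-07-29 is past the 28th, so '4th Monday' doesn't fit.
Last Monday of October 2019: 2019-10-28.
November 2019 ends with Monday 2019-11-25.
Last Monday of December 2019: 2019-12-30.
Last Monday of January 2020: 2020-01-27.
February 2020 ends with Monday 2020-02-24.
March 2020 ends with Monday 2020-03-30.
April 2020 ends with Monday 2020-04-27.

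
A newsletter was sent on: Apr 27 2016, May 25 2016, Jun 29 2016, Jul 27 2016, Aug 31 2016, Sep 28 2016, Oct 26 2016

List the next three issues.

Nov 30 2016, Dec 28 2016, Jan 25 2017

These are Wednesdays with 28, 35, 28, 35, 28, 28-day gaps.
Each is the final Wednesday of its month — Jun 29 2016 is past the 28th, so '4th Wednesday' doesn't fit.
November 2016 ends with Wednesday Nov 30 2016.
December 2016 ends with Wednesday Dec 28 2016.
Last Wednesday of January 2017: Jan 25 2017.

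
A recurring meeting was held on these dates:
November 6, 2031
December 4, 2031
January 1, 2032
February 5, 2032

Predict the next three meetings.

March 4, 2032; April 1, 2032; May 6, 2032

All dates are Thursdays, 28, 28, 35 days apart.
Specifically, the 1st Thursday of each month.
March 2032 — 1st Thursday is March 4, 2032.
1st Thursday of April 2032: April 1, 2032.
1st Thursday of May 2032: May 6, 2032.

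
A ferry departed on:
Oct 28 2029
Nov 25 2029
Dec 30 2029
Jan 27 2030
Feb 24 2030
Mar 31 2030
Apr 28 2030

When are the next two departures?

May 26 2030, Jun 30 2030

These are Sundays with 28, 35, 28, 28, 35, 28-day gaps.
Each is the final Sunday of its month — Dec 30 2029 is past the 28th, so '4th Sunday' doesn't fit.
May 2030 ends with Sunday May 26 2030.
June 2030 ends with Sunday Jun 30 2030.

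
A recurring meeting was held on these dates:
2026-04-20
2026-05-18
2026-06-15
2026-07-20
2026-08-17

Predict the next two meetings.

These are Mondays at 28- or 35-day spacing (28, 28, 35, 28).
The pattern: 3rd Monday of the month.
3rd Monday of September 2026: 2026-09-21.
3rd Monday of October 2026: 2026-10-19.

2026-09-21, 2026-10-19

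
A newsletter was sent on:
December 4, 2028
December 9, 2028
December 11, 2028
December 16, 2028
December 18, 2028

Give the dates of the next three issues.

December 23, 2028; December 25, 2028; December 30, 2028

Every event lands on a Monday or Saturday (gaps cycle 5, 2, 5, 2).
So the schedule is: every Monday and Saturday.
The following Saturday is December 23, 2028.
Next Monday: December 25, 2028.
The following Saturday is December 30, 2028.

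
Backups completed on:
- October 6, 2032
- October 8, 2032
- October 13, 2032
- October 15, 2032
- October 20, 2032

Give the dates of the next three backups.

Every event lands on a Wednesday or Friday (gaps cycle 2, 5, 2, 5).
So the schedule is: every Wednesday and Friday.
The following Friday is October 22, 2032.
The following Wednesday is October 27, 2032.
Next Friday: October 29, 2032.

October 22, 2032; October 27, 2032; October 29, 2032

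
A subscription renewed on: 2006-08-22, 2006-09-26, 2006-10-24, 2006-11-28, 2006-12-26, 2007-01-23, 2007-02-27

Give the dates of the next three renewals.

2007-03-27, 2007-04-24, 2007-05-22

All dates are Tuesdays, 35, 28, 35, 28, 28, 35 days apart.
Specifically, the 4th Tuesday of each month.
March 2007 — 4th Tuesday is 2007-03-27.
April 2007 — 4th Tuesday is 2007-04-24.
4th Tuesday of May 2007: 2007-05-22.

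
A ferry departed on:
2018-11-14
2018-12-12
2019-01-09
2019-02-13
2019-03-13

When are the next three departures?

2019-04-10, 2019-05-08, 2019-06-12

These are Wednesdays at 28- or 35-day spacing (28, 28, 35, 28).
The pattern: 2nd Wednesday of the month.
2nd Wednesday of April 2019: 2019-04-10.
May 2019 — 2nd Wednesday is 2019-05-08.
June 2019 — 2nd Wednesday is 2019-06-12.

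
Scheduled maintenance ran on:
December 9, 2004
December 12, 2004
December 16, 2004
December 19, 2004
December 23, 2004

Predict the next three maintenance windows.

Every event lands on a Thursday or Sunday (gaps cycle 3, 4, 3, 4).
So the schedule is: every Thursday and Sunday.
Next Sunday: December 26, 2004.
The following Thursday is December 30, 2004.
The following Sunday is January 2, 2005.

December 26, 2004; December 30, 2004; January 2, 2005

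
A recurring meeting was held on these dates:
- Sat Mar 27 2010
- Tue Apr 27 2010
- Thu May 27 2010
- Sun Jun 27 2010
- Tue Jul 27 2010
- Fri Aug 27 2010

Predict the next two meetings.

Mon Sep 27 2010, Wed Oct 27 2010

The day-of-month is always 27 (31, 30, 31, 30, 31 days between events).
So this recurs on the 27th of each month.
Next: September 2010 → Mon Sep 27 2010.
Next: October 2010 → Wed Oct 27 2010.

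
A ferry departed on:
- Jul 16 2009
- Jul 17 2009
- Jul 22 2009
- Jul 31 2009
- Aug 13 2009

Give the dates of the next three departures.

The spacing grows by 4 each time: 1, 5, 9, 13 days.
Next gap: 17 days. Aug 13 2009 + 17 days = Aug 30 2009.
Next gap: 21 days. Aug 30 2009 + 21 days = Sep 20 2009.
Next gap: 25 days. Sep 20 2009 + 25 days = Oct 15 2009.

Aug 30 2009, Sep 20 2009, Oct 15 2009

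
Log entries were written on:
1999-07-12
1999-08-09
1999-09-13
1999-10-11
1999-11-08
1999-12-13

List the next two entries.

These are Mondays at 28- or 35-day spacing (28, 35, 28, 28, 35).
The pattern: 2nd Monday of the month.
2nd Monday of January 2000: 2000-01-10.
February 2000 — 2nd Monday is 2000-02-14.

2000-01-10, 2000-02-14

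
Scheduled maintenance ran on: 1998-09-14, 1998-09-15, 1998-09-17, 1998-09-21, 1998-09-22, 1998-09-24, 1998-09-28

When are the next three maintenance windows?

1998-09-29, 1998-10-01, 1998-10-05

Every event lands on a Monday or Tuesday or Thursday (gaps cycle 1, 2, 4, 1, 2, 4).
So the schedule is: every Monday, Tuesday and Thursday.
Next Tuesday: 1998-09-29.
The following Thursday is 1998-10-01.
Next Monday: 1998-10-05.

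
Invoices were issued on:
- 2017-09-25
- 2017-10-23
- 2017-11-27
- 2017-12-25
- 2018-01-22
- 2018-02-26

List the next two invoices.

2018-03-26, 2018-04-23

All dates are Mondays, 28, 35, 28, 28, 35 days apart.
Specifically, the 4th Monday of each month.
4th Monday of March 2018: 2018-03-26.
April 2018 — 4th Monday is 2018-04-23.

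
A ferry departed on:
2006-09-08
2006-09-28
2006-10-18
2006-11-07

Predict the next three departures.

2006-11-27, 2006-12-17, 2007-01-06

Every event comes 20 days after the last (20, 20, 20).
2006-11-07 + 20 days = 2006-11-27.
2006-11-27 + 20 days = 2006-12-17.
2006-12-17 + 20 days = 2007-01-06.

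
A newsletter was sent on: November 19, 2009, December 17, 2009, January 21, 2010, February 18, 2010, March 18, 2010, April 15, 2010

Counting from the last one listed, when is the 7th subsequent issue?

November 18, 2010

All dates are Thursdays, 28, 35, 28, 28, 28 days apart.
Specifically, the 3rd Thursday of each month.
May 2010 — 3rd Thursday is May 20, 2010.
June 2010 — 3rd Thursday is June 17, 2010.
3rd Thursday of July 2010: July 15, 2010.
3rd Thursday of August 2010: August 19, 2010.
September 2010 — 3rd Thursday is September 16, 2010.
October 2010 — 3rd Thursday is October 21, 2010.
3rd Thursday of November 2010: November 18, 2010.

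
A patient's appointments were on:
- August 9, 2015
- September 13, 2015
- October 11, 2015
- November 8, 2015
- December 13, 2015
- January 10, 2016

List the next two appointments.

February 14, 2016; March 13, 2016

All dates are Sundays, 35, 28, 28, 35, 28 days apart.
Specifically, the 2nd Sunday of each month.
2nd Sunday of February 2016: February 14, 2016.
March 2016 — 2nd Sunday is March 13, 2016.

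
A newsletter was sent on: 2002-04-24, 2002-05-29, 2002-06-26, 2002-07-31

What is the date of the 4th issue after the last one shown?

These are Wednesdays with 35, 28, 35-day gaps.
Each is the final Wednesday of its month — 2002-05-29 is past the 28th, so '4th Wednesday' doesn't fit.
Last Wednesday of August 2002: 2002-08-28.
Last Wednesday of September 2002: 2002-09-25.
October 2002 ends with Wednesday 2002-10-30.
November 2002 ends with Wednesday 2002-11-27.

2002-11-27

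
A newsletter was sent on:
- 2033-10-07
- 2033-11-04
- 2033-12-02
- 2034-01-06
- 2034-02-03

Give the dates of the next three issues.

2034-03-03, 2034-04-07, 2034-05-05

All dates are Fridays, 28, 28, 35, 28 days apart.
Specifically, the 1st Friday of each month.
1st Friday of March 2034: 2034-03-03.
1st Friday of April 2034: 2034-04-07.
May 2034 — 1st Friday is 2034-05-05.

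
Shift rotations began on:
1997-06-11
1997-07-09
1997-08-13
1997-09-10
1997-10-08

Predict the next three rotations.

These are Wednesdays at 28- or 35-day spacing (28, 35, 28, 28).
The pattern: 2nd Wednesday of the month.
2nd Wednesday of November 1997: 1997-11-12.
December 1997 — 2nd Wednesday is 1997-12-10.
January 1998 — 2nd Wednesday is 1998-01-14.

1997-11-12, 1997-12-10, 1998-01-14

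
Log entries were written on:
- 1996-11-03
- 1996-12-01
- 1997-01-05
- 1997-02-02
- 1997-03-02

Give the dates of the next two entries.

1997-04-06, 1997-05-04

These are Sundays at 28- or 35-day spacing (28, 35, 28, 28).
The pattern: 1st Sunday of the month.
April 1997 — 1st Sunday is 1997-04-06.
May 1997 — 1st Sunday is 1997-05-04.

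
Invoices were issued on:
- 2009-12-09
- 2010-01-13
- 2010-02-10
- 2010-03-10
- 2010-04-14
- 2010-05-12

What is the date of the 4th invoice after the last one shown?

Gaps: 35, 28, 28, 35, 28 days — a mix of 28 and 35. Every date is a Wednesday.
Each is the 2nd Wednesday of its month.
2nd Wednesday of June 2010: 2010-06-09.
July 2010 — 2nd Wednesday is 2010-07-14.
2nd Wednesday of August 2010: 2010-08-11.
September 2010 — 2nd Wednesday is 2010-09-08.

2010-09-08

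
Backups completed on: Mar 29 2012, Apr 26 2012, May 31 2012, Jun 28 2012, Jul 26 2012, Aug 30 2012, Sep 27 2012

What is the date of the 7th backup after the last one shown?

Apr 25 2013

Every date is a Thursday; gaps 28, 35, 28, 28, 35, 28 days.
Each is the last Thursday of its month (at least one falls on the 29th or later, ruling out '4th Thursday').
October 2012 ends with Thursday Oct 25 2012.
Last Thursday of November 2012: Nov 29 2012.
December 2012 ends with Thursday Dec 27 2012.
January 2013 ends with Thursday Jan 31 2013.
Last Thursday of February 2013: Feb 28 2013.
Last Thursday of March 2013: Mar 28 2013.
April 2013 ends with Thursday Apr 25 2013.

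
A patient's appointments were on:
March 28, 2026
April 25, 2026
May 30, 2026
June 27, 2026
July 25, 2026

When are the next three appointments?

August 29, 2026; September 26, 2026; October 31, 2026

All Saturdays; the gaps (28, 35, 28, 28) vary with month length.
This is the last Saturday of each month.
August 2026 ends with Saturday August 29, 2026.
Last Saturday of September 2026: September 26, 2026.
October 2026 ends with Saturday October 31, 2026.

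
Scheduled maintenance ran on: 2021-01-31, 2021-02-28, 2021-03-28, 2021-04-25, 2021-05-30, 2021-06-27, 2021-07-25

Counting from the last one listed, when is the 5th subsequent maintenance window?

Every date is a Sunday; gaps 28, 28, 28, 35, 28, 28 days.
Each is the last Sunday of its month (at least one falls on the 29th or later, ruling out '4th Sunday').
August 2021 ends with Sunday 2021-08-29.
September 2021 ends with Sunday 2021-09-26.
October 2021 ends with Sunday 2021-10-31.
Last Sunday of November 2021: 2021-11-28.
Last Sunday of December 2021: 2021-12-26.

2021-12-26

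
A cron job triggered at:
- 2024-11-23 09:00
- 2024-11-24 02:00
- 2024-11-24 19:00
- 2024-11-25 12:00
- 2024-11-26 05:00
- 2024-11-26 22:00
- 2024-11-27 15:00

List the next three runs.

2024-11-28 08:00, 2024-11-29 01:00, 2024-11-29 18:00

Spacing: 17, 17, 17, 17, 17, 17 h — constant 17 h.
2024-11-27 15:00 + 17 h = 2024-11-28 08:00.
2024-11-28 08:00 + 17 h = 2024-11-29 01:00.
2024-11-29 01:00 + 17 h = 2024-11-29 18:00.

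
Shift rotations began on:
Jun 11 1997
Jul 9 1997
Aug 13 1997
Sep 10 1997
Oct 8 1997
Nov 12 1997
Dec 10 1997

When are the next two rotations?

Jan 14 1998, Feb 11 1998

Gaps: 28, 35, 28, 28, 35, 28 days — a mix of 28 and 35. Every date is a Wednesday.
Each is the 2nd Wednesday of its month.
2nd Wednesday of January 1998: Jan 14 1998.
February 1998 — 2nd Wednesday is Feb 11 1998.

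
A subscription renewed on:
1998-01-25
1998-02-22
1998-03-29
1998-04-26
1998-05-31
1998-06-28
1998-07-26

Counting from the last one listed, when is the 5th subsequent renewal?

1998-12-27

All Sundays; the gaps (28, 35, 28, 35, 28, 28) vary with month length.
This is the last Sunday of each month.
August 1998 ends with Sunday 1998-08-30.
September 1998 ends with Sunday 1998-09-27.
October 1998 ends with Sunday 1998-10-25.
Last Sunday of November 1998: 1998-11-29.
December 1998 ends with Sunday 1998-12-27.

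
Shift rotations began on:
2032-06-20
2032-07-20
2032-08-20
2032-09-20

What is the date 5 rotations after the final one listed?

Gaps: 30, 31, 31 days — not constant. Every event is on the 20th of the month.
Pattern: the 20th of each month.
October 2032: 2032-10-20.
Next: November 2032 → 2032-11-20.
December 2032: 2032-12-20.
Next: January 2033 → 2033-01-20.
February 2033: 2033-02-20.

2033-02-20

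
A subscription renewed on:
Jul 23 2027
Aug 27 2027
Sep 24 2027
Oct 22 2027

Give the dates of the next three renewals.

Nov 26 2027, Dec 24 2027, Jan 28 2028

Gaps: 35, 28, 28 days — a mix of 28 and 35. Every date is a Friday.
Each is the 4th Friday of its month.
4th Friday of November 2027: Nov 26 2027.
4th Friday of December 2027: Dec 24 2027.
4th Friday of January 2028: Jan 28 2028.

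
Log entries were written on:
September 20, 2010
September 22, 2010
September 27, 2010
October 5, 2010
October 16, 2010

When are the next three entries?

Gaps: 2, 5, 8, 11 days — each gap is 3 larger than the previous one.
Next gap: 14 days. October 16, 2010 + 14 days = October 30, 2010.
Next gap: 17 days. October 30, 2010 + 17 days = November 16, 2010.
Next gap: 20 days. November 16, 2010 + 20 days = December 6, 2010.

October 30, 2010; November 16, 2010; December 6, 2010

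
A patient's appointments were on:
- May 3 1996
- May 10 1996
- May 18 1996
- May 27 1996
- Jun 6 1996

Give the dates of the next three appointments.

Jun 17 1996, Jun 29 1996, Jul 12 1996

Intervals are 7, 8, 9, 10 days — an arithmetic progression with common difference 1.
Next gap: 11 days. Jun 6 1996 + 11 days = Jun 17 1996.
Next gap: 12 days. Jun 17 1996 + 12 days = Jun 29 1996.
Next gap: 13 days. Jun 29 1996 + 13 days = Jul 12 1996.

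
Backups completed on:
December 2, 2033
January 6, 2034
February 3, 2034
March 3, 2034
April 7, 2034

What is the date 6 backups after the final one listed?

October 6, 2034

These are Fridays at 28- or 35-day spacing (35, 28, 28, 35).
The pattern: 1st Friday of the month.
May 2034 — 1st Friday is May 5, 2034.
1st Friday of June 2034: June 2, 2034.
July 2034 — 1st Friday is July 7, 2034.
August 2034 — 1st Friday is August 4, 2034.
September 2034 — 1st Friday is September 1, 2034.
1st Friday of October 2034: October 6, 2034.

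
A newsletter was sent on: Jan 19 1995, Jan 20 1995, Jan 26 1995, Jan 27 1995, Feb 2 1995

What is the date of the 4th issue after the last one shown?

Every event lands on a Thursday or Friday (gaps cycle 1, 6, 1, 6).
So the schedule is: every Thursday and Friday.
Next Friday: Feb 3 1995.
The following Thursday is Feb 9 1995.
Next Friday: Feb 10 1995.
Next Thursday: Feb 16 1995.

Feb 16 1995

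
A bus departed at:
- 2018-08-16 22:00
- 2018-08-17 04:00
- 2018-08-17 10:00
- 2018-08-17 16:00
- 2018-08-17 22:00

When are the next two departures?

2018-08-18 04:00, 2018-08-18 10:00

Spacing: 6, 6, 6, 6 h — constant 6 h.
2018-08-17 22:00 + 6 h = 2018-08-18 04:00.
2018-08-18 04:00 + 6 h = 2018-08-18 10:00.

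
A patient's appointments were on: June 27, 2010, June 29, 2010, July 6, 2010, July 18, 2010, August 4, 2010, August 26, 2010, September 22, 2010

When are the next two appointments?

October 24, 2010; November 30, 2010

Intervals are 2, 7, 12, 17, 22, 27 days — an arithmetic progression with common difference 5.
Next gap: 32 days. September 22, 2010 + 32 days = October 24, 2010.
Next gap: 37 days. October 24, 2010 + 37 days = November 30, 2010.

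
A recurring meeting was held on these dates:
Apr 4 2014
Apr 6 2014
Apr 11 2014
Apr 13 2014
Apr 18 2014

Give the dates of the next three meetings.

Apr 20 2014, Apr 25 2014, Apr 27 2014

Gaps: 2, 5, 2, 5 days — not constant, but cyclic with period 2.
The events fall on every Friday and Sunday.
Next Sunday: Apr 20 2014.
The following Friday is Apr 25 2014.
Next Sunday: Apr 27 2014.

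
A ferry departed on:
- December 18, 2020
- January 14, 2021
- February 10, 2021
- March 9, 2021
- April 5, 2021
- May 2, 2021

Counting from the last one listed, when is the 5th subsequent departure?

Every event comes 27 days after the last (27, 27, 27, 27, 27).
May 2, 2021 + 27 days = May 29, 2021.
May 29, 2021 + 27 days = June 25, 2021.
June 25, 2021 + 27 days = July 22, 2021.
July 22, 2021 + 27 days = August 18, 2021.
August 18, 2021 + 27 days = September 14, 2021.

September 14, 2021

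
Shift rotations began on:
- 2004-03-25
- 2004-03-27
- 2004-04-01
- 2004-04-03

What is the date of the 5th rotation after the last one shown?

Gaps: 2, 5, 2 days — not constant, but cyclic with period 2.
The events fall on every Thursday and Saturday.
The following Thursday is 2004-04-08.
The following Saturday is 2004-04-10.
The following Thursday is 2004-04-15.
The following Saturday is 2004-04-17.
The following Thursday is 2004-04-22.

2004-04-22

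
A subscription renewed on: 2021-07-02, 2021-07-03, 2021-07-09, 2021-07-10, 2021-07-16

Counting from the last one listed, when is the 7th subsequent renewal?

Every event lands on a Friday or Saturday (gaps cycle 1, 6, 1, 6).
So the schedule is: every Friday and Saturday.
The following Saturday is 2021-07-17.
The following Friday is 2021-07-23.
Next Saturday: 2021-07-24.
Next Friday: 2021-07-30.
The following Saturday is 2021-07-31.
Next Friday: 2021-08-06.
Next Saturday: 2021-08-07.

2021-08-07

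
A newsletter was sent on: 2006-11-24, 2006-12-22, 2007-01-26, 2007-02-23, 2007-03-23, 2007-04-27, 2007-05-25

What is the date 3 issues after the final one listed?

These are Fridays at 28- or 35-day spacing (28, 35, 28, 28, 35, 28).
The pattern: 4th Friday of the month.
4th Friday of June 2007: 2007-06-22.
July 2007 — 4th Friday is 2007-07-27.
4th Friday of August 2007: 2007-08-24.

2007-08-24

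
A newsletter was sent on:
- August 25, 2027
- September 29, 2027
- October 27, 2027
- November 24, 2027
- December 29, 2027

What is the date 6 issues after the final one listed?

All Wednesdays; the gaps (35, 28, 28, 35) vary with month length.
This is the last Wednesday of each month.
Last Wednesday of January 2028: January 26, 2028.
February 2028 ends with Wednesday February 23, 2028.
March 2028 ends with Wednesday March 29, 2028.
Last Wednesday of April 2028: April 26, 2028.
Last Wednesday of May 2028: May 31, 2028.
Last Wednesday of June 2028: June 28, 2028.

June 28, 2028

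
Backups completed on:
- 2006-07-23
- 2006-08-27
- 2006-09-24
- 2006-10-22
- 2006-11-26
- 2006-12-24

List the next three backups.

2007-01-28, 2007-02-25, 2007-03-25

All dates are Sundays, 35, 28, 28, 35, 28 days apart.
Specifically, the 4th Sunday of each month.
January 2007 — 4th Sunday is 2007-01-28.
4th Sunday of February 2007: 2007-02-25.
March 2007 — 4th Sunday is 2007-03-25.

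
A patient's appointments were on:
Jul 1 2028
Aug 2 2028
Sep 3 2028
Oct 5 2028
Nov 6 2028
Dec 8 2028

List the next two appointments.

Jan 9 2029, Feb 10 2029

Gaps between consecutive events: 32, 32, 32, 32, 32 days — a constant 32-day interval.
Dec 8 2028 + 32 days = Jan 9 2029.
Jan 9 2029 + 32 days = Feb 10 2029.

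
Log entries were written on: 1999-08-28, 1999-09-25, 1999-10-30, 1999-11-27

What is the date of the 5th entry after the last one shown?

2000-04-29

All Saturdays; the gaps (28, 35, 28) vary with month length.
This is the last Saturday of each month.
Last Saturday of December 1999: 1999-12-25.
Last Saturday of January 2000: 2000-01-29.
Last Saturday of February 2000: 2000-02-26.
Last Saturday of March 2000: 2000-03-25.
April 2000 ends with Saturday 2000-04-29.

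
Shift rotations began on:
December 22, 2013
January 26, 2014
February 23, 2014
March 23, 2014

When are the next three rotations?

Gaps: 35, 28, 28 days — a mix of 28 and 35. Every date is a Sunday.
Each is the 4th Sunday of its month.
April 2014 — 4th Sunday is April 27, 2014.
May 2014 — 4th Sunday is May 25, 2014.
June 2014 — 4th Sunday is June 22, 2014.

April 27, 2014; May 25, 2014; June 22, 2014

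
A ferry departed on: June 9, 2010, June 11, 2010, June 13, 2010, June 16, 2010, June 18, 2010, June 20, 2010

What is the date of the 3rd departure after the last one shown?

June 27, 2010

Every event lands on a Wednesday or Friday or Sunday (gaps cycle 2, 2, 3, 2, 2).
So the schedule is: every Wednesday, Friday and Sunday.
Next Wednesday: June 23, 2010.
The following Friday is June 25, 2010.
The following Sunday is June 27, 2010.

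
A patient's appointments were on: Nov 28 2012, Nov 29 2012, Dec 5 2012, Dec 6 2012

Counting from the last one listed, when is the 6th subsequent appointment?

Dec 27 2012

Gaps: 1, 6, 1 days — not constant, but cyclic with period 2.
The events fall on every Wednesday and Thursday.
The following Wednesday is Dec 12 2012.
The following Thursday is Dec 13 2012.
The following Wednesday is Dec 19 2012.
The following Thursday is Dec 20 2012.
The following Wednesday is Dec 26 2012.
The following Thursday is Dec 27 2012.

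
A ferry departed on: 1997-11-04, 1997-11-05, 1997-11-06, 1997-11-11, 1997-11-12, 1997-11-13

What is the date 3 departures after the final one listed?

Gaps: 1, 1, 5, 1, 1 days — not constant, but cyclic with period 3.
The events fall on every Tuesday, Wednesday and Thursday.
Next Tuesday: 1997-11-18.
The following Wednesday is 1997-11-19.
The following Thursday is 1997-11-20.

1997-11-20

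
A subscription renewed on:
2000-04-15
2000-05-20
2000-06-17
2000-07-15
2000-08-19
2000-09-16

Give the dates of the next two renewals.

These are Saturdays at 28- or 35-day spacing (35, 28, 28, 35, 28).
The pattern: 3rd Saturday of the month.
October 2000 — 3rd Saturday is 2000-10-21.
3rd Saturday of November 2000: 2000-11-18.

2000-10-21, 2000-11-18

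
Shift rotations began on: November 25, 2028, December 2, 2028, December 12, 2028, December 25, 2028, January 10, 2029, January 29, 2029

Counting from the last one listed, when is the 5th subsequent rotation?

Intervals are 7, 10, 13, 16, 19 days — an arithmetic progression with common difference 3.
Next gap: 22 days. January 29, 2029 + 22 days = February 20, 2029.
Next gap: 25 days. February 20, 2029 + 25 days = March 17, 2029.
Next gap: 28 days. March 17, 2029 + 28 days = April 14, 2029.
Next gap: 31 days. April 14, 2029 + 31 days = May 15, 2029.
Next gap: 34 days. May 15, 2029 + 34 days = June 18, 2029.

June 18, 2029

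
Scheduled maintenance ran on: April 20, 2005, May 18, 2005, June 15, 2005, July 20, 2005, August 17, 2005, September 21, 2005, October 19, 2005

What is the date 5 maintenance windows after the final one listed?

March 15, 2006

These are Wednesdays at 28- or 35-day spacing (28, 28, 35, 28, 35, 28).
The pattern: 3rd Wednesday of the month.
3rd Wednesday of November 2005: November 16, 2005.
December 2005 — 3rd Wednesday is December 21, 2005.
3rd Wednesday of January 2006: January 18, 2006.
February 2006 — 3rd Wednesday is February 15, 2006.
March 2006 — 3rd Wednesday is March 15, 2006.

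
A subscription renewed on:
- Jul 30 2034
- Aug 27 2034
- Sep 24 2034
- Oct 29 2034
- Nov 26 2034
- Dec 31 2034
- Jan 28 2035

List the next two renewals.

All Sundays; the gaps (28, 28, 35, 28, 35, 28) vary with month length.
This is the last Sunday of each month.
February 2035 ends with Sunday Feb 25 2035.
March 2035 ends with Sunday Mar 25 2035.

Feb 25 2035, Mar 25 2035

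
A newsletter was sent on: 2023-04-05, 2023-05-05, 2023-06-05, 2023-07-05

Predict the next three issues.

The day-of-month is always 5 (30, 31, 30 days between events).
So this recurs on the 5th of each month.
Next: August 2023 → 2023-08-05.
September 2023: 2023-09-05.
October 2023: 2023-10-05.

2023-08-05, 2023-09-05, 2023-10-05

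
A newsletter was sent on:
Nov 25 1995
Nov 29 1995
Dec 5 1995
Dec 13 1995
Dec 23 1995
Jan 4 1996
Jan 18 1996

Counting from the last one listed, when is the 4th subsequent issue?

Intervals are 4, 6, 8, 10, 12, 14 days — an arithmetic progression with common difference 2.
Next gap: 16 days. Jan 18 1996 + 16 days = Feb 3 1996.
Next gap: 18 days. Feb 3 1996 + 18 days = Feb 21 1996.
Next gap: 20 days. Feb 21 1996 + 20 days = Mar 12 1996.
Next gap: 22 days. Mar 12 1996 + 22 days = Apr 3 1996.

Apr 3 1996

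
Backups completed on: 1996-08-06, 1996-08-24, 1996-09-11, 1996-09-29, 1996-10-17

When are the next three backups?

1996-11-04, 1996-11-22, 1996-12-10

The spacing is 18, 18, 18, 18 days — always 18 days.
1996-10-17 + 18 days = 1996-11-04.
1996-11-04 + 18 days = 1996-11-22.
1996-11-22 + 18 days = 1996-12-10.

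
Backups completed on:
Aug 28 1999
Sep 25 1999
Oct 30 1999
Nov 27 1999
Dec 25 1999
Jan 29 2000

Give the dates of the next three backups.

Feb 26 2000, Mar 25 2000, Apr 29 2000

All Saturdays; the gaps (28, 35, 28, 28, 35) vary with month length.
This is the last Saturday of each month.
February 2000 ends with Saturday Feb 26 2000.
March 2000 ends with Saturday Mar 25 2000.
April 2000 ends with Saturday Apr 29 2000.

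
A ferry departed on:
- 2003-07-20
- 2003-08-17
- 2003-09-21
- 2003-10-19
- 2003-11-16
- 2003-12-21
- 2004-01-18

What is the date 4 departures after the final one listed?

All dates are Sundays, 28, 35, 28, 28, 35, 28 days apart.
Specifically, the 3rd Sunday of each month.
3rd Sunday of February 2004: 2004-02-15.
3rd Sunday of March 2004: 2004-03-21.
3rd Sunday of April 2004: 2004-04-18.
May 2004 — 3rd Sunday is 2004-05-16.

2004-05-16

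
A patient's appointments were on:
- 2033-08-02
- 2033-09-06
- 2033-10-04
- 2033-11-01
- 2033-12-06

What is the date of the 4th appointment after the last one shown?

Gaps: 35, 28, 28, 35 days — a mix of 28 and 35. Every date is a Tuesday.
Each is the 1st Tuesday of its month.
January 2034 — 1st Tuesday is 2034-01-03.
February 2034 — 1st Tuesday is 2034-02-07.
1st Tuesday of March 2034: 2034-03-07.
1st Tuesday of April 2034: 2034-04-04.

2034-04-04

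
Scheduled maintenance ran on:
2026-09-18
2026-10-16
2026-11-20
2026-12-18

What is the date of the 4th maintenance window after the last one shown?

These are Fridays at 28- or 35-day spacing (28, 35, 28).
The pattern: 3rd Friday of the month.
3rd Friday of January 2027: 2027-01-15.
February 2027 — 3rd Friday is 2027-02-19.
3rd Friday of March 2027: 2027-03-19.
3rd Friday of April 2027: 2027-04-16.

2027-04-16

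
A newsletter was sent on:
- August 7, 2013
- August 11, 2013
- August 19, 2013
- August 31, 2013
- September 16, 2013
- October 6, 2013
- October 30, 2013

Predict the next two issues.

Intervals are 4, 8, 12, 16, 20, 24 days — an arithmetic progression with common difference 4.
Next gap: 28 days. October 30, 2013 + 28 days = November 27, 2013.
Next gap: 32 days. November 27, 2013 + 32 days = December 29, 2013.

November 27, 2013; December 29, 2013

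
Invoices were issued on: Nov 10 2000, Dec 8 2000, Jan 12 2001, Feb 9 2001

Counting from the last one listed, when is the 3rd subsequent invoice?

Gaps: 28, 35, 28 days — a mix of 28 and 35. Every date is a Friday.
Each is the 2nd Friday of its month.
March 2001 — 2nd Friday is Mar 9 2001.
2nd Friday of April 2001: Apr 13 2001.
2nd Friday of May 2001: May 11 2001.

May 11 2001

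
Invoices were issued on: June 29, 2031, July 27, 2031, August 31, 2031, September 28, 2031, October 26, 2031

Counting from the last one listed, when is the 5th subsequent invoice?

These are Sundays with 28, 35, 28, 28-day gaps.
Each is the final Sunday of its month — June 29, 2031 is past the 28th, so '4th Sunday' doesn't fit.
November 2031 ends with Sunday November 30, 2031.
December 2031 ends with Sunday December 28, 2031.
January 2032 ends with Sunday January 25, 2032.
Last Sunday of February 2032: February 29, 2032.
Last Sunday of March 2032: March 28, 2032.

March 28, 2032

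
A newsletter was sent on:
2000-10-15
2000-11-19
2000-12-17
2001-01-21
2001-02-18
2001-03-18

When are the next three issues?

2001-04-15, 2001-05-20, 2001-06-17

Gaps: 35, 28, 35, 28, 28 days — a mix of 28 and 35. Every date is a Sunday.
Each is the 3rd Sunday of its month.
3rd Sunday of April 2001: 2001-04-15.
3rd Sunday of May 2001: 2001-05-20.
3rd Sunday of June 2001: 2001-06-17.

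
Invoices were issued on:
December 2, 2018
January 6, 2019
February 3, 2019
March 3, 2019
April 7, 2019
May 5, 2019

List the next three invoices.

June 2, 2019; July 7, 2019; August 4, 2019

These are Sundays at 28- or 35-day spacing (35, 28, 28, 35, 28).
The pattern: 1st Sunday of the month.
June 2019 — 1st Sunday is June 2, 2019.
1st Sunday of July 2019: July 7, 2019.
August 2019 — 1st Sunday is August 4, 2019.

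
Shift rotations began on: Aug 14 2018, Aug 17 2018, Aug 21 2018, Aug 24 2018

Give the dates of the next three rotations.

Aug 28 2018, Aug 31 2018, Sep 4 2018

The gap pattern 3, 4, 3 repeats every 2 events.
These are the Tuesdays and Fridays of each week.
The following Tuesday is Aug 28 2018.
The following Friday is Aug 31 2018.
The following Tuesday is Sep 4 2018.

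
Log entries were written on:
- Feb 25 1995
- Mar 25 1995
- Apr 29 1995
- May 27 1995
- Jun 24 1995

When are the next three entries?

Jul 29 1995, Aug 26 1995, Sep 30 1995

These are Saturdays with 28, 35, 28, 28-day gaps.
Each is the final Saturday of its month — Apr 29 1995 is past the 28th, so '4th Saturday' doesn't fit.
Last Saturday of July 1995: Jul 29 1995.
August 1995 ends with Saturday Aug 26 1995.
September 1995 ends with Saturday Sep 30 1995.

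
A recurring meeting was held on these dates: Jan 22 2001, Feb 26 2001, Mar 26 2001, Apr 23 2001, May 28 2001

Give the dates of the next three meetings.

All dates are Mondays, 35, 28, 28, 35 days apart.
Specifically, the 4th Monday of each month.
4th Monday of June 2001: Jun 25 2001.
4th Monday of July 2001: Jul 23 2001.
August 2001 — 4th Monday is Aug 27 2001.

Jun 25 2001, Jul 23 2001, Aug 27 2001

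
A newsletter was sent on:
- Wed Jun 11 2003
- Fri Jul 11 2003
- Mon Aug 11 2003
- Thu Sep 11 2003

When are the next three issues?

Sat Oct 11 2003, Tue Nov 11 2003, Thu Dec 11 2003

Each date is the 11th; the gaps (30, 31, 31) track the month lengths.
The rule is the 11th of each month.
Next: October 2003 → Sat Oct 11 2003.
November 2003: Tue Nov 11 2003.
Next: December 2003 → Thu Dec 11 2003.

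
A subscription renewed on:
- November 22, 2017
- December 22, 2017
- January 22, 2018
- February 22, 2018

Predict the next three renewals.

Gaps: 30, 31, 31 days — not constant. Every event is on the 22nd of the month.
Pattern: the 22nd of each month.
March 2018: March 22, 2018.
April 2018: April 22, 2018.
May 2018: May 22, 2018.

March 22, 2018; April 22, 2018; May 22, 2018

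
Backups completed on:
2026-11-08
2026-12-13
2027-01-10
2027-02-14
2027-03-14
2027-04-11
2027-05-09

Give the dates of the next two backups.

Gaps: 35, 28, 35, 28, 28, 28 days — a mix of 28 and 35. Every date is a Sunday.
Each is the 2nd Sunday of its month.
2nd Sunday of June 2027: 2027-06-13.
July 2027 — 2nd Sunday is 2027-07-11.

2027-06-13, 2027-07-11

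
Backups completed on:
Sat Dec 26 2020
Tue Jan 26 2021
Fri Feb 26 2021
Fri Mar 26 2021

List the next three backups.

Mon Apr 26 2021, Wed May 26 2021, Sat Jun 26 2021

Each date is the 26th; the gaps (31, 31, 28) track the month lengths.
The rule is the 26th of each month.
April 2021: Mon Apr 26 2021.
Next: May 2021 → Wed May 26 2021.
June 2021: Sat Jun 26 2021.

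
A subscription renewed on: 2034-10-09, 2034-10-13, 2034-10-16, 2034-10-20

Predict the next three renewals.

2034-10-23, 2034-10-27, 2034-10-30

The gap pattern 4, 3, 4 repeats every 2 events.
These are the Mondays and Fridays of each week.
The following Monday is 2034-10-23.
The following Friday is 2034-10-27.
Next Monday: 2034-10-30.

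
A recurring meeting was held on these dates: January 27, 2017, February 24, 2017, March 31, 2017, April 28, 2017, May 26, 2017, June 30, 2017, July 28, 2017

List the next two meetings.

August 25, 2017; September 29, 2017

All Fridays; the gaps (28, 35, 28, 28, 35, 28) vary with month length.
This is the last Friday of each month.
August 2017 ends with Friday August 25, 2017.
September 2017 ends with Friday September 29, 2017.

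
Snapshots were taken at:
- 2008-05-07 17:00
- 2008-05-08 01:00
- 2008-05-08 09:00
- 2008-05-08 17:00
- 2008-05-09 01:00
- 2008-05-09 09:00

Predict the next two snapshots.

2008-05-09 17:00, 2008-05-10 01:00

Spacing: 8, 8, 8, 8, 8 h — constant 8 h.
2008-05-09 09:00 + 8 h = 2008-05-09 17:00.
2008-05-09 17:00 + 8 h = 2008-05-10 01:00.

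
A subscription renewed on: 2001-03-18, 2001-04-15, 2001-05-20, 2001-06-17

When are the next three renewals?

2001-07-15, 2001-08-19, 2001-09-16

All dates are Sundays, 28, 35, 28 days apart.
Specifically, the 3rd Sunday of each month.
July 2001 — 3rd Sunday is 2001-07-15.
3rd Sunday of August 2001: 2001-08-19.
3rd Sunday of September 2001: 2001-09-16.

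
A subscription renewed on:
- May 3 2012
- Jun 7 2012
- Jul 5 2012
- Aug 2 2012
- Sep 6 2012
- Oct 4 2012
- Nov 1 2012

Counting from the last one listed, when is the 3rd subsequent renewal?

These are Thursdays at 28- or 35-day spacing (35, 28, 28, 35, 28, 28).
The pattern: 1st Thursday of the month.
December 2012 — 1st Thursday is Dec 6 2012.
1st Thursday of January 2013: Jan 3 2013.
February 2013 — 1st Thursday is Feb 7 2013.

Feb 7 2013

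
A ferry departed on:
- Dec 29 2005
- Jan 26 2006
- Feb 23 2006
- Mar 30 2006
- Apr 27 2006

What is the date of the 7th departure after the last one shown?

Nov 30 2006

Every date is a Thursday; gaps 28, 28, 35, 28 days.
Each is the last Thursday of its month (at least one falls on the 29th or later, ruling out '4th Thursday').
May 2006 ends with Thursday May 25 2006.
June 2006 ends with Thursday Jun 29 2006.
July 2006 ends with Thursday Jul 27 2006.
August 2006 ends with Thursday Aug 31 2006.
September 2006 ends with Thursday Sep 28 2006.
Last Thursday of October 2006: Oct 26 2006.
Last Thursday of November 2006: Nov 30 2006.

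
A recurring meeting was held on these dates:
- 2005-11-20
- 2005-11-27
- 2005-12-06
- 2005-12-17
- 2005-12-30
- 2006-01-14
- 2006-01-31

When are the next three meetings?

The spacing grows by 2 each time: 7, 9, 11, 13, 15, 17 days.
Next gap: 19 days. 2006-01-31 + 19 days = 2006-02-19.
Next gap: 21 days. 2006-02-19 + 21 days = 2006-03-12.
Next gap: 23 days. 2006-03-12 + 23 days = 2006-04-04.

2006-02-19, 2006-03-12, 2006-04-04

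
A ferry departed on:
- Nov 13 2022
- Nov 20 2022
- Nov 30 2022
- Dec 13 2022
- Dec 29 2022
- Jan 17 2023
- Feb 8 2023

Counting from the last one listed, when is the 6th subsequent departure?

Aug 22 2023

Gaps: 7, 10, 13, 16, 19, 22 days — each gap is 3 larger than the previous one.
Next gap: 25 days. Feb 8 2023 + 25 days = Mar 5 2023.
Next gap: 28 days. Mar 5 2023 + 28 days = Apr 2 2023.
Next gap: 31 days. Apr 2 2023 + 31 days = May 3 2023.
Next gap: 34 days. May 3 2023 + 34 days = Jun 6 2023.
Next gap: 37 days. Jun 6 2023 + 37 days = Jul 13 2023.
Next gap: 40 days. Jul 13 2023 + 40 days = Aug 22 2023.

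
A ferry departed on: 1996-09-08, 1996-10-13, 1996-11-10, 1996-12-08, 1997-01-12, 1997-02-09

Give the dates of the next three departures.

All dates are Sundays, 35, 28, 28, 35, 28 days apart.
Specifically, the 2nd Sunday of each month.
2nd Sunday of March 1997: 1997-03-09.
2nd Sunday of April 1997: 1997-04-13.
2nd Sunday of May 1997: 1997-05-11.

1997-03-09, 1997-04-13, 1997-05-11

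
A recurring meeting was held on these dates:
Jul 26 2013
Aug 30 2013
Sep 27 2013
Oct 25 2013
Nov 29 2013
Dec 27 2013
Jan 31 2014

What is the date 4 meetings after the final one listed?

All Fridays; the gaps (35, 28, 28, 35, 28, 35) vary with month length.
This is the last Friday of each month.
Last Friday of February 2014: Feb 28 2014.
Last Friday of March 2014: Mar 28 2014.
Last Friday of April 2014: Apr 25 2014.
Last Friday of May 2014: May 30 2014.

May 30 2014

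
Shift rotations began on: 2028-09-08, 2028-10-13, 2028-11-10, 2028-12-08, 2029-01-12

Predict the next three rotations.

Gaps: 35, 28, 28, 35 days — a mix of 28 and 35. Every date is a Friday.
Each is the 2nd Friday of its month.
February 2029 — 2nd Friday is 2029-02-09.
2nd Friday of March 2029: 2029-03-09.
April 2029 — 2nd Friday is 2029-04-13.

2029-02-09, 2029-03-09, 2029-04-13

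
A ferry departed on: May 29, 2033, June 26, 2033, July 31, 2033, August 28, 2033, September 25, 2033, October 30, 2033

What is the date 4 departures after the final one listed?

Every date is a Sunday; gaps 28, 35, 28, 28, 35 days.
Each is the last Sunday of its month (at least one falls on the 29th or later, ruling out '4th Sunday').
November 2033 ends with Sunday November 27, 2033.
December 2033 ends with Sunday December 25, 2033.
Last Sunday of January 2034: January 29, 2034.
Last Sunday of February 2034: February 26, 2034.

February 26, 2034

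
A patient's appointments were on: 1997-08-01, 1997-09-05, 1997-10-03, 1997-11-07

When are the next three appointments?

These are Fridays at 28- or 35-day spacing (35, 28, 35).
The pattern: 1st Friday of the month.
1st Friday of December 1997: 1997-12-05.
January 1998 — 1st Friday is 1998-01-02.
1st Friday of February 1998: 1998-02-06.

1997-12-05, 1998-01-02, 1998-02-06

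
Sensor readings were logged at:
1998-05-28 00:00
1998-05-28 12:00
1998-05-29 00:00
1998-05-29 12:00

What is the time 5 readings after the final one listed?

1998-06-01 00:00

The interval is a steady 12 hours (12, 12, 12).
1998-05-29 12:00 + 12 h = 1998-05-30 00:00.
1998-05-30 00:00 + 12 h = 1998-05-30 12:00.
1998-05-30 12:00 + 12 h = 1998-05-31 00:00.
1998-05-31 00:00 + 12 h = 1998-05-31 12:00.
1998-05-31 12:00 + 12 h = 1998-06-01 00:00.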